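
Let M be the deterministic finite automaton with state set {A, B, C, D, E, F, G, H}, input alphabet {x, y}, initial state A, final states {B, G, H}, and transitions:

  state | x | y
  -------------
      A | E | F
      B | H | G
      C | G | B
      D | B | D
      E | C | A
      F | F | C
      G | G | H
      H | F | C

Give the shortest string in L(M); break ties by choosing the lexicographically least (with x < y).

xxx

A breadth-first search from A reaches an accepting state first via the path A → E → C → G on input xxx.
No string of length < 3 is accepted (BFS exhausts all shorter strings without reaching an accepting state), and xxx is the lexicographically least accepting string of length 3.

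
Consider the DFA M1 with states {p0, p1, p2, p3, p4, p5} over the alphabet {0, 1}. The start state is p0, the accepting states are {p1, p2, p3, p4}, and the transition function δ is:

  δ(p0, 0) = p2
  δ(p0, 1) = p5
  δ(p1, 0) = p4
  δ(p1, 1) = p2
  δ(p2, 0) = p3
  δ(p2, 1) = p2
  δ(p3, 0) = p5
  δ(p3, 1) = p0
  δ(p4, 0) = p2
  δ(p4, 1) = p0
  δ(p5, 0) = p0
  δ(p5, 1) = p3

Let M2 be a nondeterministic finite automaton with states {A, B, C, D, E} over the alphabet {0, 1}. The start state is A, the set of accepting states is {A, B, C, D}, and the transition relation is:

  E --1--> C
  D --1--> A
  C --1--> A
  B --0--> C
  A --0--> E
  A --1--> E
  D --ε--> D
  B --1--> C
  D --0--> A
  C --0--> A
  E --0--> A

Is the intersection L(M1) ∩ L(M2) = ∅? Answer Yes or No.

The string 00 is accepted by both M1 and M2.
Hence L(M1) ∩ L(M2) ≠ ∅.

No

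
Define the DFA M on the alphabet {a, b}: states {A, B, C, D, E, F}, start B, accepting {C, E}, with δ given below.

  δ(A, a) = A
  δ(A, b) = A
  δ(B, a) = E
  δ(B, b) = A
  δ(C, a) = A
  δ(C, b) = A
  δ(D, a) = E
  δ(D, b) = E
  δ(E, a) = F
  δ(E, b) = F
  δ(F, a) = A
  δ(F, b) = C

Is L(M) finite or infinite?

finite

The useful states (reachable from B and able to reach an accepting state) are {B, C, E, F}.
Restricted to these states the transition graph has no cycle, so every accepting path has bounded length and L is finite.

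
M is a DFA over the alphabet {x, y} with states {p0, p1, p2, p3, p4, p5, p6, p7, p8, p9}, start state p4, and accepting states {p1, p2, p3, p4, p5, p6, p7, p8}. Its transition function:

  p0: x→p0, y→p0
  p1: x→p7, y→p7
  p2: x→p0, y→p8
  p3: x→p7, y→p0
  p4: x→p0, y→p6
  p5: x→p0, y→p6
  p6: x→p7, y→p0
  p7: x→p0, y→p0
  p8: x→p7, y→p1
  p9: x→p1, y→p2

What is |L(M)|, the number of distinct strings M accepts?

3

The useful subgraph on states {p4, p6, p7} is acyclic, so L(M) is finite; the longest accepting path visits 3 useful states, giving maximum string length 2.
Counting accepting paths from p4 by length: 1 of length 0, 1 of length 1, 1 of length 2. Total 3.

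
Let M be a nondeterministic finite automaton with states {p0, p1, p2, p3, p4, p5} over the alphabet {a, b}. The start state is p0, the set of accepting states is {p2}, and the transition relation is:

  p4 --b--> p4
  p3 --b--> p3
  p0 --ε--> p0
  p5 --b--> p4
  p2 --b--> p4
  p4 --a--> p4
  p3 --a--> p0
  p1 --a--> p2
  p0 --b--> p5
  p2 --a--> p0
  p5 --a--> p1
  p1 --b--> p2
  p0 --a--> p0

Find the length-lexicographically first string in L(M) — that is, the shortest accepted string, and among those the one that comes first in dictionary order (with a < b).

baa

A breadth-first search from p0 reaches an accepting state first via the path p0 → p5 → p1 → p2 on input baa.
No string of length < 3 is accepted (BFS exhausts all shorter strings without reaching an accepting state), and baa is the lexicographically least accepting string of length 3.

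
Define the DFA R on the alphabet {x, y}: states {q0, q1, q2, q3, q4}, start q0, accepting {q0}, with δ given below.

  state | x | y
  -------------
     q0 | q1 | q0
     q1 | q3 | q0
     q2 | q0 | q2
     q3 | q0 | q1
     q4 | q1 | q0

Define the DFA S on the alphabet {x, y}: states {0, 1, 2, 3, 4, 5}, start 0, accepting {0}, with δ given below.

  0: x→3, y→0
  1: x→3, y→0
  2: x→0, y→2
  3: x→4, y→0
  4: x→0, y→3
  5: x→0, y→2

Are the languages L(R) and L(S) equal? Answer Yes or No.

Yes

Exploring the product automaton R × S from the start pair (q0, 0), following both machines on each input symbol, reaches 3 state pairs: (q0, 0), (q1, 3), (q3, 4).
R accepts in {q0} and S accepts in {0}. In every reachable pair the two components are either both accepting — (q0, 0) — or both non-accepting, so no string is accepted by exactly one of the machines: L(R) \ L(S) and L(S) \ L(R) are both empty.
Hence every string is accepted by R iff it is accepted by S, and the two languages coincide.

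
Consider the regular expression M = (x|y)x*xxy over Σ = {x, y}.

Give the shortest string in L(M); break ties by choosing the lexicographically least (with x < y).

xxxy

By inspection of the expression, no string of length less than 4 matches, and xxxy is the lexicographically first match of length 4.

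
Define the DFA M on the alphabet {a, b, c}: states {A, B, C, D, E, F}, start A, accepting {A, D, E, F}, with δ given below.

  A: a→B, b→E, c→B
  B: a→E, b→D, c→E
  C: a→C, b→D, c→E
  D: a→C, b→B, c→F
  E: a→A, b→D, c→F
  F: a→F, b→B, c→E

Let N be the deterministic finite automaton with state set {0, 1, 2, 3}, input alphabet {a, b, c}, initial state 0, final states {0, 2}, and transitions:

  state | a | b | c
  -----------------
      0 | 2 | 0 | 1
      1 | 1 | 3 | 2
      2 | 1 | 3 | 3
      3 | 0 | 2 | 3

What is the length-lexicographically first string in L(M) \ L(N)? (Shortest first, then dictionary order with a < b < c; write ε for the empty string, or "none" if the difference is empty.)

The string aa is accepted by M but not by N.
No shorter string lies in the difference, and aa is the lexicographically first length-2 string in L(M) \ L(N).

aa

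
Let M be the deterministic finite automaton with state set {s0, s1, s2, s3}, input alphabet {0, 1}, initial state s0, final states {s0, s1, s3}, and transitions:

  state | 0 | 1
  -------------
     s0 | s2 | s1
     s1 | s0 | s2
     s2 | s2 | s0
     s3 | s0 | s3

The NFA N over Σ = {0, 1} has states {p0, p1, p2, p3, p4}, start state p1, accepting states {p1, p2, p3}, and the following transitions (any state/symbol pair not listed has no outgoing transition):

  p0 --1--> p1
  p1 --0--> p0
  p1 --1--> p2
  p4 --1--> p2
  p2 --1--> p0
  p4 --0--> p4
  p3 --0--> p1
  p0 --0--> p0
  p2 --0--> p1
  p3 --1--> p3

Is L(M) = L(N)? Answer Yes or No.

Yes

Exploring the product automaton M × N from the start pair (s0, p1), following both machines on each input symbol, reaches 3 state pairs: (s0, p1), (s2, p0), (s1, p2).
M accepts in {s0, s1, s3} and N accepts in {p1, p2, p3}. In every reachable pair the two components are either both accepting — (s0, p1), (s1, p2) — or both non-accepting, so no string is accepted by exactly one of the machines: L(M) \ L(N) and L(N) \ L(M) are both empty.
Hence every string is accepted by M iff it is accepted by N, and the two languages coincide.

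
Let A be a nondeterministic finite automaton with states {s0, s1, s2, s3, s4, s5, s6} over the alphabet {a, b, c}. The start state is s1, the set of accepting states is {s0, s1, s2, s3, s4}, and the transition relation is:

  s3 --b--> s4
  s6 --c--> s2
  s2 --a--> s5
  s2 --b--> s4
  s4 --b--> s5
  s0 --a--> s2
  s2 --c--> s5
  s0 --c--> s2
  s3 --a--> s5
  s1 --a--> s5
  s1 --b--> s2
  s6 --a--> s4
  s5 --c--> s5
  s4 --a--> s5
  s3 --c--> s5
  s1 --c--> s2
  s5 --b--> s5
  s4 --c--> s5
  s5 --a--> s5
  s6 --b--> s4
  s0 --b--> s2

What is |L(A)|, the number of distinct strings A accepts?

5

The useful subgraph on states {s1, s2, s4} is acyclic, so L(A) is finite; the longest accepting path visits 3 useful states, giving maximum string length 2.
Counting accepting paths from s1 by length: 1 of length 0, 2 of length 1, 2 of length 2. Total 5.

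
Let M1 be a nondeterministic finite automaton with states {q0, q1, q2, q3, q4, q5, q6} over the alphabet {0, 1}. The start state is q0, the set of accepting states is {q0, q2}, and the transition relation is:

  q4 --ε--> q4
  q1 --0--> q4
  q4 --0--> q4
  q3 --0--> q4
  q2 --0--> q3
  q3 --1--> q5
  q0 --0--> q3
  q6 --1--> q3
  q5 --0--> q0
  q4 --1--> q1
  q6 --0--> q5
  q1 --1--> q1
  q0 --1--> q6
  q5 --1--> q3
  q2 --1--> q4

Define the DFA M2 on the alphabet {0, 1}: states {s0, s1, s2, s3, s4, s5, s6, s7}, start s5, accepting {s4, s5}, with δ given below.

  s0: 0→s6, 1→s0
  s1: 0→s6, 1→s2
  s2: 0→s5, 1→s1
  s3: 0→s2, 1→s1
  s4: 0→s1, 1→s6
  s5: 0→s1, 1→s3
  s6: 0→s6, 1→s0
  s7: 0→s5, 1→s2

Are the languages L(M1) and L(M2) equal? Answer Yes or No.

Exploring the product automaton M1 × M2 from the start pair (q0, s5), following both machines on each input symbol, reaches 6 state pairs: (q0, s5), (q3, s1), (q6, s3), (q4, s6), (q5, s2), (q1, s0).
M1 accepts in {q0, q2} and M2 accepts in {s4, s5}. In every reachable pair the two components are either both accepting — (q0, s5) — or both non-accepting, so no string is accepted by exactly one of the machines: L(M1) \ L(M2) and L(M2) \ L(M1) are both empty.
Hence every string is accepted by M1 iff it is accepted by M2, and the two languages coincide.

Yes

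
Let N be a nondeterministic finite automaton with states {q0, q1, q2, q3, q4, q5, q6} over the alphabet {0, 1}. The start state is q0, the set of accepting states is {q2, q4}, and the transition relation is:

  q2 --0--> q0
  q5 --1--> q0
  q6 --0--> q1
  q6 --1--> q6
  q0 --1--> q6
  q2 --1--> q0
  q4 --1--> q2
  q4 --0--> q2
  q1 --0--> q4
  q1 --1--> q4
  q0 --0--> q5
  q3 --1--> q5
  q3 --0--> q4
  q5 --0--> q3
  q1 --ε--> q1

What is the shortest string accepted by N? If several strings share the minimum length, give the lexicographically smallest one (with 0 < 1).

A breadth-first search from q0 reaches an accepting state first via the path q0 → q5 → q3 → q4 on input 000.
No string of length < 3 is accepted (BFS exhausts all shorter strings without reaching an accepting state), and 000 is the lexicographically least accepting string of length 3.

000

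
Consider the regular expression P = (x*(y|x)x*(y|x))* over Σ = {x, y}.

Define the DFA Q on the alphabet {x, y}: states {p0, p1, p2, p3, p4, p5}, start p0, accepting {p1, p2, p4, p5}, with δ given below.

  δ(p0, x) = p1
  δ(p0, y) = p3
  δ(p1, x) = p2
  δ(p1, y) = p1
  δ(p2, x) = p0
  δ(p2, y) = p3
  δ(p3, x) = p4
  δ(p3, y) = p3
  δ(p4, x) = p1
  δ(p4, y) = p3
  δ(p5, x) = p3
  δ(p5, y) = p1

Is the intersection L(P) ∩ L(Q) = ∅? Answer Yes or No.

The string xx is accepted by both P and Q.
Hence L(P) ∩ L(Q) ≠ ∅.

No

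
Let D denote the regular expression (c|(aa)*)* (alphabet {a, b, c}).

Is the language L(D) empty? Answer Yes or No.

The empty string ε matches the expression, so it belongs to L(D).
Since L(D) contains at least one string, it is not empty.

No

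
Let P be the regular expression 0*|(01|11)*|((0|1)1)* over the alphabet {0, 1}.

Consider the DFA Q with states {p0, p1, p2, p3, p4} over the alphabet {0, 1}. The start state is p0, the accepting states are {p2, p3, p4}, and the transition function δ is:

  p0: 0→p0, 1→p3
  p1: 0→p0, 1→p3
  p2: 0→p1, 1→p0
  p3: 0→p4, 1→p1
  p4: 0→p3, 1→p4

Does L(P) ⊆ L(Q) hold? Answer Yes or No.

The empty string ε is in L(P) but not in L(Q).
So L(P) ⊄ L(Q).

No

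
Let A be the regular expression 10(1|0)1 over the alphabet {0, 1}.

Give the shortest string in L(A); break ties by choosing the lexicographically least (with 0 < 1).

1001

By inspection of the expression, no string of length less than 4 matches, and 1001 is the lexicographically first match of length 4.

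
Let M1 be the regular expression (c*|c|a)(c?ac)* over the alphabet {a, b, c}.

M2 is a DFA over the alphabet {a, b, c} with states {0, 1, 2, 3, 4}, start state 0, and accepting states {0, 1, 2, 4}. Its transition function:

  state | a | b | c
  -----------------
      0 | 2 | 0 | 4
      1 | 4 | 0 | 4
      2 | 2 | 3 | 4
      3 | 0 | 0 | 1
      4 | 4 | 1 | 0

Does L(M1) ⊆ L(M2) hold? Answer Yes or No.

Converting the expression M1 to a DFA (subset construction, then merging equivalent states) gives the minimal DFA with states {r0, r1, r2, r3, r4, r5, r6}, start state r0, accepting states {r0, r1, r3, r5} and transitions r0: a→r1, b→r2, c→r3; r1: a→r4, b→r2, c→r5; r2: a→r2, b→r2, c→r2; r3: a→r4, b→r2, c→r3; r4: a→r2, b→r2, c→r5; r5: a→r4, b→r2, c→r6; r6: a→r4, b→r2, c→r2.
Exploring the product automaton M1 × M2 from the start pair (r0, 0), following both machines on each input symbol, reaches 15 state pairs: (r0, 0), (r1, 2), (r2, 0), (r3, 4), (r4, 2), (r2, 3), (r5, 4), (r2, 2), (r2, 4), (r4, 4), (r2, 1), (r3, 0), (r6, 0), (r5, 0), (r6, 4).
M1 accepts in {r0, r1, r3, r5} and M2 accepts in {0, 1, 2, 4}. The reachable pairs whose M1-component is accepting are (r0, 0), (r1, 2), (r3, 4), (r5, 4), (r3, 0), (r5, 0); in each of them the M2-component is accepting too, so the product for L(M1) \ L(M2) (M1-component accepting, M2-component rejecting) has no reachable accepting pair and the difference is empty.
Hence every string in L(M1) is also in L(M2).

Yes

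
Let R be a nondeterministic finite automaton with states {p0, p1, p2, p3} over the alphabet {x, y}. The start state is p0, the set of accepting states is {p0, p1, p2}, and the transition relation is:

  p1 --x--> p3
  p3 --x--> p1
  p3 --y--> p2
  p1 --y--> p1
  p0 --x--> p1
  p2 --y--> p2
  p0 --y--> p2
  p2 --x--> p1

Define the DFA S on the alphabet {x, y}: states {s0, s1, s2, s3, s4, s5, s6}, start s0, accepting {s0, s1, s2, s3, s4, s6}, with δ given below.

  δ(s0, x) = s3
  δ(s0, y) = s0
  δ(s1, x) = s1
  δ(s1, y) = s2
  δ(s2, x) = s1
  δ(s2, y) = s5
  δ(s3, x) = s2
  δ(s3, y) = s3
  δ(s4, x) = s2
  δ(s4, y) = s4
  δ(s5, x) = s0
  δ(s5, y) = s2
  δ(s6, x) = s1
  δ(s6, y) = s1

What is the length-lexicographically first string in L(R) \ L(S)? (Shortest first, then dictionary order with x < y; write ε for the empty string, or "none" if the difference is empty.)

The string xxy is accepted by R but not by S.
No shorter string lies in the difference, and xxy is the lexicographically first length-3 string in L(R) \ L(S).

xxy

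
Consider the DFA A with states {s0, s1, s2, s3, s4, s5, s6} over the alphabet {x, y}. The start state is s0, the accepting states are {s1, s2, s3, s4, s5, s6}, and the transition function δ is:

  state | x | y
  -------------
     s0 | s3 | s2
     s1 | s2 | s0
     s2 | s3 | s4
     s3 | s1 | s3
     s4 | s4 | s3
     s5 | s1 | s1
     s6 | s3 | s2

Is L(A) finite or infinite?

infinite

State s0 is reachable from the start and can reach an accepting state, and it lies on the cycle s0 → s2 → s3 → s1 → s0.
Traversing that cycle any number of times yields accepted strings of unbounded length, so the language is infinite.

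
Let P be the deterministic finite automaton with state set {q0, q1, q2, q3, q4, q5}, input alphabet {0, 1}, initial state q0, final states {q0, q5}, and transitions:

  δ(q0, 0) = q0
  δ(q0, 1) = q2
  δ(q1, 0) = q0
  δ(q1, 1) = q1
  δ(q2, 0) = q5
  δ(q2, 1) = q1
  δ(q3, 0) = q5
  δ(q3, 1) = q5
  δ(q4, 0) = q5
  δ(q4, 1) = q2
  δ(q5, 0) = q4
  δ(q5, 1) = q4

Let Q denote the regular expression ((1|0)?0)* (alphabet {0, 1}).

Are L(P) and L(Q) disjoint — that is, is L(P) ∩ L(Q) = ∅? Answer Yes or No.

The empty string ε is accepted by both P and Q.
Hence L(P) ∩ L(Q) ≠ ∅.

No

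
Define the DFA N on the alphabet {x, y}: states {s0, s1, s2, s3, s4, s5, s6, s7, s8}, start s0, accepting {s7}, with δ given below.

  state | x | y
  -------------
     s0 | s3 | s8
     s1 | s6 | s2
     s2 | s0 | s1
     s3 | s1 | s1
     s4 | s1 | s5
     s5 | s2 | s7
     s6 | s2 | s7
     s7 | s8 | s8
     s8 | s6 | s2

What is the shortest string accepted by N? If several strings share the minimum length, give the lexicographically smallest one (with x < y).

A breadth-first search from s0 reaches an accepting state first via the path s0 → s8 → s6 → s7 on input yxy.
No string of length < 3 is accepted (BFS exhausts all shorter strings without reaching an accepting state), and yxy is the lexicographically least accepting string of length 3.

yxy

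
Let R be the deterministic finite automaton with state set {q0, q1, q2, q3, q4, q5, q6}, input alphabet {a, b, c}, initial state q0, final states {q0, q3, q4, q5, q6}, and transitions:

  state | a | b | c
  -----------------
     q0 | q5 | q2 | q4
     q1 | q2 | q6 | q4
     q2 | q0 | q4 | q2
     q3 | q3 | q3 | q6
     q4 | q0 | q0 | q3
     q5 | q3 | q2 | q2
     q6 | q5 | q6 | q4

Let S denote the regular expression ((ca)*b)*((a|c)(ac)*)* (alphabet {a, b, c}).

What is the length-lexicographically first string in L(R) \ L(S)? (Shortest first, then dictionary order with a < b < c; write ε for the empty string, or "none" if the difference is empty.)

cb

The string cb is accepted by R but not by S.
No shorter string lies in the difference, and cb is the lexicographically first length-2 string in L(R) \ L(S).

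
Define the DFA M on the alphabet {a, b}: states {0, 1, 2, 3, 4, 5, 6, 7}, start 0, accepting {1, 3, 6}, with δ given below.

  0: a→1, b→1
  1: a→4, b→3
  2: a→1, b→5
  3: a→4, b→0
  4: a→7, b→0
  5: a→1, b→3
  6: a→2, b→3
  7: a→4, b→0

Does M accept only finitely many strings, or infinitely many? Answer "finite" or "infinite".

State 0 is reachable from the start and can reach an accepting state, and it lies on the cycle 0 → 1 → 3 → 0.
Traversing that cycle any number of times yields accepted strings of unbounded length, so the language is infinite.

infinite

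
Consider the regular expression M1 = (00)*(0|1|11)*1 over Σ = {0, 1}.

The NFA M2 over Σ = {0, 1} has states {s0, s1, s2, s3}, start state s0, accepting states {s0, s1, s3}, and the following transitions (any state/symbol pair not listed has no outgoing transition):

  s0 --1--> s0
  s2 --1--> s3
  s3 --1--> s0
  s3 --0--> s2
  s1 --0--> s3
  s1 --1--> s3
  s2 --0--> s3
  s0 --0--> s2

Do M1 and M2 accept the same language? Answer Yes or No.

The empty string ε is accepted by M2 but rejected by M1.
So L(M1) ≠ L(M2).

No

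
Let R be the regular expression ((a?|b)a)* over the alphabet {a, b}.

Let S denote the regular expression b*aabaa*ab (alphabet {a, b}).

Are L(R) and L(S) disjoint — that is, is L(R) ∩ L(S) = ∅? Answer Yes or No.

Converting the expression R to a DFA (subset construction, then merging equivalent states) gives the minimal DFA with states {r0, r1, r2}, start state r0, accepting states {r0} and transitions r0: a→r0, b→r1; r1: a→r0, b→r2; r2: a→r2, b→r2.
Converting the expression S to a DFA (subset construction, then merging equivalent states) gives the minimal DFA with states {s0, s1, s2, s3, s4, s5, s6, s7}, start state s0, accepting states {s7} and transitions s0: a→s1, b→s0; s1: a→s2, b→s3; s2: a→s3, b→s4; s3: a→s3, b→s3; s4: a→s5, b→s3; s5: a→s6, b→s3; s6: a→s6, b→s7; s7: a→s3, b→s3.
Exploring the product automaton R × S from the start pair (r0, s0), following both machines on each input symbol, reaches 18 state pairs: (r0, s0), (r0, s1), (r1, s0), (r0, s2), (r1, s3), (r2, s0), (r0, s3), (r1, s4), (r2, s3), (r2, s1), (r0, s5), (r2, s2), (r0, s6), (r2, s4), (r1, s7), (r2, s5), (r2, s6), (r2, s7).
R accepts in {r0} and S accepts in {s7}; no reachable pair has both components accepting, so no string drives both machines to acceptance simultaneously and L(R) ∩ L(S) = ∅.
So no string is accepted by both, and the intersection is empty.

Yes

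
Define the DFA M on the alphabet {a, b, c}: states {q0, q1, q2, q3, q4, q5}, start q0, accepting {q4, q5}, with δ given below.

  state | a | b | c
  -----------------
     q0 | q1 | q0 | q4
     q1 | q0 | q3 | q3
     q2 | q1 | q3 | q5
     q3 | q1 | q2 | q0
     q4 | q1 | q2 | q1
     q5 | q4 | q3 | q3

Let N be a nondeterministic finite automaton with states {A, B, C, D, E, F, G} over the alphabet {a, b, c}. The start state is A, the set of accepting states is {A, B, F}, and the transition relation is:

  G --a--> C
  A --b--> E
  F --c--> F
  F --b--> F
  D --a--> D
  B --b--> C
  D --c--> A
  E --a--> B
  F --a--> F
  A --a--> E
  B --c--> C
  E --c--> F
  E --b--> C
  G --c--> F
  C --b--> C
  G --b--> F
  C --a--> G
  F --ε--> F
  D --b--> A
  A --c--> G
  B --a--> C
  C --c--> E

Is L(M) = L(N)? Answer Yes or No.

The string c is accepted by M but rejected by N.
So L(M) ≠ L(N).

No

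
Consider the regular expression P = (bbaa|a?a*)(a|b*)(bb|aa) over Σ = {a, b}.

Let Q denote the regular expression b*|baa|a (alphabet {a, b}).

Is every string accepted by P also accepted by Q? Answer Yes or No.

The string aa is in L(P) but not in L(Q).
So L(P) ⊄ L(Q).

No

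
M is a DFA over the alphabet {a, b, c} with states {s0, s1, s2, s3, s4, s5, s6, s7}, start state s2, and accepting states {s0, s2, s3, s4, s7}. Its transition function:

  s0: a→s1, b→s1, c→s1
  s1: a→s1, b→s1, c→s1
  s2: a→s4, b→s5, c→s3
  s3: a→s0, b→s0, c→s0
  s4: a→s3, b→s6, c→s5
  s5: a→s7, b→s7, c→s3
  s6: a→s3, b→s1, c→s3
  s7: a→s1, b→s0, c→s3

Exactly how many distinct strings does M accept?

50

The useful subgraph on states {s0, s2, s3, s4, s5, s6, s7} is acyclic, so L(M) is finite; the longest accepting path visits 6 useful states, giving maximum string length 5.
Counting accepting paths from s2 by length: 1 of length 0, 2 of length 1, 7 of length 2, 15 of length 3, 19 of length 4, 6 of length 5. Total 50.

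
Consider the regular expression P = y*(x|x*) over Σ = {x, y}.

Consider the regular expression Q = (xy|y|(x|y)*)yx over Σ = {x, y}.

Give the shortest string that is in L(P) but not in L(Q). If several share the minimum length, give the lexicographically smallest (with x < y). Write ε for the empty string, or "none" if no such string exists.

ε

The empty string ε is accepted by P but not by Q.
Since ε is the unique shortest string, it is the required witness.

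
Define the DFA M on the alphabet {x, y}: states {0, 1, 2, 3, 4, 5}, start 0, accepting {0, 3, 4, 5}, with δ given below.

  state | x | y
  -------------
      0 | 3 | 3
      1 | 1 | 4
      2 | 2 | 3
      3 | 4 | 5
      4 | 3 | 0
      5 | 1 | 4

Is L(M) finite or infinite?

infinite

State 0 is reachable from the start and can reach an accepting state, and it lies on the cycle 0 → 3 → 4 → 0.
Traversing that cycle any number of times yields accepted strings of unbounded length, so the language is infinite.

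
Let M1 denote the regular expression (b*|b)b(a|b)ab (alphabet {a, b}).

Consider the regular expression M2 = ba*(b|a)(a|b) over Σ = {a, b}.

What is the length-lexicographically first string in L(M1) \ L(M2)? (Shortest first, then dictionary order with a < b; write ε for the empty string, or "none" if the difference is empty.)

bbab

The string bbab is accepted by M1 but not by M2.
No shorter string lies in the difference, and bbab is the lexicographically first length-4 string in L(M1) \ L(M2).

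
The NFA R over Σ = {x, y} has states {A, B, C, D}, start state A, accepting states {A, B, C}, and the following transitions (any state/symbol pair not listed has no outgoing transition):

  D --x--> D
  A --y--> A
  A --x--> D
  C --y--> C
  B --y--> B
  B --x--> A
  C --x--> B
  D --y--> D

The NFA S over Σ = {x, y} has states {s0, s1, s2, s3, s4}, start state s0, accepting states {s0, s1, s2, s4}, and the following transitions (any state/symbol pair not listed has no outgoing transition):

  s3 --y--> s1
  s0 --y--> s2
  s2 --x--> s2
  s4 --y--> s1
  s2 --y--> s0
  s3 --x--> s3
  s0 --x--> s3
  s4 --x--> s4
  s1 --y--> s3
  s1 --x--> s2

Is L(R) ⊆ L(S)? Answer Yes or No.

Exploring the product automaton R × S from the start pair (A, s0), following both machines on each input symbol, reaches 6 state pairs: (A, s0), (D, s3), (A, s2), (D, s1), (D, s2), (D, s0).
R accepts in {A, B, C} and S accepts in {s0, s1, s2, s4}. The reachable pairs whose R-component is accepting are (A, s0), (A, s2); in each of them the S-component is accepting too, so the product for L(R) \ L(S) (R-component accepting, S-component rejecting) has no reachable accepting pair and the difference is empty.
Hence every string in L(R) is also in L(S).

Yes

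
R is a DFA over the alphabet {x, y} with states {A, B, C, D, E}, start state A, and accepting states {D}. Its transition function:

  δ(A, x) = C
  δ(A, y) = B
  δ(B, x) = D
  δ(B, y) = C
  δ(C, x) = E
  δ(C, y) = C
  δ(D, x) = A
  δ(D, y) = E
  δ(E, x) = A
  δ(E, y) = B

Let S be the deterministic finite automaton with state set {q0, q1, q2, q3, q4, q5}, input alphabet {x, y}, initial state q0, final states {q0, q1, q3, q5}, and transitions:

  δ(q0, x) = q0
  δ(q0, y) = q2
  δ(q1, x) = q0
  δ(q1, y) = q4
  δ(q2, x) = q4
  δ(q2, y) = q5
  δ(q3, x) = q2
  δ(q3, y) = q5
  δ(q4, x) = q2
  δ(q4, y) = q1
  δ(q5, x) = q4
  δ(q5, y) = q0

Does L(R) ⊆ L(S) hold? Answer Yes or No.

No

The string yx is in L(R) but not in L(S).
So L(R) ⊄ L(S).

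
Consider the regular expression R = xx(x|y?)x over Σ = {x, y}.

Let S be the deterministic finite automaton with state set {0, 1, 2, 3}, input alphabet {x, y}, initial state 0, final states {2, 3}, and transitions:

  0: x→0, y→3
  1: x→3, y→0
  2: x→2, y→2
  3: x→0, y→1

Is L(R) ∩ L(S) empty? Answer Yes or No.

Converting the expression R to a DFA (subset construction, then merging equivalent states) gives the minimal DFA with states {r0, r1, r2, r3, r4, r5, r6}, start state r0, accepting states {r4, r6} and transitions r0: x→r1, y→r2; r1: x→r3, y→r2; r2: x→r2, y→r2; r3: x→r4, y→r5; r4: x→r6, y→r2; r5: x→r6, y→r2; r6: x→r2, y→r2.
Exploring the product automaton R × S from the start pair (r0, 0), following both machines on each input symbol, reaches 9 state pairs: (r0, 0), (r1, 0), (r2, 3), (r3, 0), (r2, 0), (r2, 1), (r4, 0), (r5, 3), (r6, 0).
R accepts in {r4, r6} and S accepts in {2, 3}; no reachable pair has both components accepting, so no string drives both machines to acceptance simultaneously and L(R) ∩ L(S) = ∅.
So no string is accepted by both, and the intersection is empty.

Yes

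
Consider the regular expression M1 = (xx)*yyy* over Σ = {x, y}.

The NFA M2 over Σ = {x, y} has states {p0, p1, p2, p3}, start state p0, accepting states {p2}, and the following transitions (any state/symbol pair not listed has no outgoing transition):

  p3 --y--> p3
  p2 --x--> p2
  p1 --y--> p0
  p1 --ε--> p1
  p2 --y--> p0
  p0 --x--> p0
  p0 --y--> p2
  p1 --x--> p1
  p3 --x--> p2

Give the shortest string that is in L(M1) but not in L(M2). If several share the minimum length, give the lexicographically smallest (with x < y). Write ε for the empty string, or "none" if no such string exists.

yy

The string yy is accepted by M1 but not by M2.
No shorter string lies in the difference, and yy is the lexicographically first length-2 string in L(M1) \ L(M2).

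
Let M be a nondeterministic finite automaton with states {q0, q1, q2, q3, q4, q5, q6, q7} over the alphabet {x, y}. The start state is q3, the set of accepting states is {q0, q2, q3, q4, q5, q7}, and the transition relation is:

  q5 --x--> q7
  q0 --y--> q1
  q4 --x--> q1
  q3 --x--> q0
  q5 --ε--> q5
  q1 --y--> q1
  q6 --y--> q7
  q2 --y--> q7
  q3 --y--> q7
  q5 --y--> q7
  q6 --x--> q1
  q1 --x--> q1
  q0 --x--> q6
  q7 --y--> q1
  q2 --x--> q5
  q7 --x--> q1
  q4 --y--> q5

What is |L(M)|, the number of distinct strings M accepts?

4

The useful subgraph on states {q0, q3, q6, q7} is acyclic, so L(M) is finite; the longest accepting path visits 4 useful states, giving maximum string length 3.
Counting accepting paths from q3 by length: 1 of length 0, 2 of length 1, 1 of length 3. Total 4.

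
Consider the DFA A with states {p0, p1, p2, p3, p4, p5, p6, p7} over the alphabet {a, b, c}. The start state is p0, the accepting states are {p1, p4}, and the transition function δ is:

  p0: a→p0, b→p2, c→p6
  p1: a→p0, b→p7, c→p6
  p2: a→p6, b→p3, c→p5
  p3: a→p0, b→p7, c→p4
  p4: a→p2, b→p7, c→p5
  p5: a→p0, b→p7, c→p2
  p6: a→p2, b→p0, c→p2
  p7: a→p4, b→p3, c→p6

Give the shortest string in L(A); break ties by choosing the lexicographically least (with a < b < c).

bbc

A breadth-first search from p0 reaches an accepting state first via the path p0 → p2 → p3 → p4 on input bbc.
No string of length < 3 is accepted (BFS exhausts all shorter strings without reaching an accepting state), and bbc is the lexicographically least accepting string of length 3.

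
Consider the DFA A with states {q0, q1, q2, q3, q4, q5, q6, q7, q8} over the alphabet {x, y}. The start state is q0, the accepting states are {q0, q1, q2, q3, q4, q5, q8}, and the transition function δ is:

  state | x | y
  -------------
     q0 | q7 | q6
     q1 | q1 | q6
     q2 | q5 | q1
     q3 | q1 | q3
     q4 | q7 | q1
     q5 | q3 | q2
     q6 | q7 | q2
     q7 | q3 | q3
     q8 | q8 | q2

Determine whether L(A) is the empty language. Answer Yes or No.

No

The empty string ε is accepted: the run q0 ends in the accepting state q0.
Since at least one string is accepted, L(A) is not empty.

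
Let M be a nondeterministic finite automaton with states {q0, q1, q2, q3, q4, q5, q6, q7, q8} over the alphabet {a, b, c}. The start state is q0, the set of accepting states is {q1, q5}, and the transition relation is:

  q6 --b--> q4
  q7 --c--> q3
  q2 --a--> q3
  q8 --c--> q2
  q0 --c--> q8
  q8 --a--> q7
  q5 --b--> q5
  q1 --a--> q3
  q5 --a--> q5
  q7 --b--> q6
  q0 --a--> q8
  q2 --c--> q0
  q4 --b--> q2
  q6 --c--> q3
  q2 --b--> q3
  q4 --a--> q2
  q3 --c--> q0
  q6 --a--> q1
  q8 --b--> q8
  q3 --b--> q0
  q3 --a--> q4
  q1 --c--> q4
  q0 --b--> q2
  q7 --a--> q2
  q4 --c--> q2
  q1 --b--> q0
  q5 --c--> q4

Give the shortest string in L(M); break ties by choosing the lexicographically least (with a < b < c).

A breadth-first search from q0 reaches an accepting state first via the path q0 → q8 → q7 → q6 → q1 on input aaba.
No string of length < 4 is accepted (BFS exhausts all shorter strings without reaching an accepting state), and aaba is the lexicographically least accepting string of length 4.

aaba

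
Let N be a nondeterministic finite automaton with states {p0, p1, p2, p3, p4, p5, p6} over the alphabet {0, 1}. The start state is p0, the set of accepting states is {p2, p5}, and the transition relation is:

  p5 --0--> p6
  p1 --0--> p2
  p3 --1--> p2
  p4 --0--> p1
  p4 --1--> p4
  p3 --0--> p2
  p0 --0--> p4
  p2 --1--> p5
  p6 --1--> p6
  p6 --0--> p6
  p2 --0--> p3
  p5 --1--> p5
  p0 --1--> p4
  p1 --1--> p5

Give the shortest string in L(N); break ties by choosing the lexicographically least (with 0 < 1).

000

A breadth-first search from p0 reaches an accepting state first via the path p0 → p4 → p1 → p2 on input 000.
No string of length < 3 is accepted (BFS exhausts all shorter strings without reaching an accepting state), and 000 is the lexicographically least accepting string of length 3.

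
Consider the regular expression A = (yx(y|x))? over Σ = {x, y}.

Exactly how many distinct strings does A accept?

3

The expression has no Kleene star, so L(A) is finite. Expanding the alternatives gives {ε, yxx, yxy}.
That is 1 of length 0, 2 of length 3: 3 strings in all.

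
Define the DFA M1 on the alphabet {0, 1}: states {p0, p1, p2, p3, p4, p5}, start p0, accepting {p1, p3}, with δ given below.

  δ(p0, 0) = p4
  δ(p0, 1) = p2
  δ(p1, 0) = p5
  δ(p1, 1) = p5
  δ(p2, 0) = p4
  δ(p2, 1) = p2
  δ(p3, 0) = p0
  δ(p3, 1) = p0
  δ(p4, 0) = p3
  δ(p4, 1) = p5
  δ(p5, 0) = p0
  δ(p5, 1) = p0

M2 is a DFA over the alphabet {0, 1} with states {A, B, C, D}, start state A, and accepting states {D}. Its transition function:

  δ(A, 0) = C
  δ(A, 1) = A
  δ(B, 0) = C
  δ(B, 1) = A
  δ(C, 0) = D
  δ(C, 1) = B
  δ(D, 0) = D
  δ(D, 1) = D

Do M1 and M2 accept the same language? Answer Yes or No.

No

The string 000 is accepted by M2 but rejected by M1.
So L(M1) ≠ L(M2).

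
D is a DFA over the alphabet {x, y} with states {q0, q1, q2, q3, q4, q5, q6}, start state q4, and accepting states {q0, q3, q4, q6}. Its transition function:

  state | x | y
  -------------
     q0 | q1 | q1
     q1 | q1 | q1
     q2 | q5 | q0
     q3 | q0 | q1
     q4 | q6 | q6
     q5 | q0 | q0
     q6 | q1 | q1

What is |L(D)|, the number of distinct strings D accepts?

The useful subgraph on states {q4, q6} is acyclic, so L(D) is finite; the longest accepting path visits 2 useful states, giving maximum string length 1.
Counting accepting paths from q4 by length: 1 of length 0, 2 of length 1. Total 3.

3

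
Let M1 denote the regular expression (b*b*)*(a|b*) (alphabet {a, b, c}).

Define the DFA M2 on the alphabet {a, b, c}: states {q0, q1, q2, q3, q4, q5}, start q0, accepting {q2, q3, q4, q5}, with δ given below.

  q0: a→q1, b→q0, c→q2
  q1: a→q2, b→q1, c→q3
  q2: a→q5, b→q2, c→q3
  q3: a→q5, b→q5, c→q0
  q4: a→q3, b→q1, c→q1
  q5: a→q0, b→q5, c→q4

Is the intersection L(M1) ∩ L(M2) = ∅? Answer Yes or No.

Converting the expression M1 to a DFA (subset construction, then merging equivalent states) gives the minimal DFA with states {r0, r1, r2}, start state r0, accepting states {r0, r1} and transitions r0: a→r1, b→r0, c→r2; r1: a→r2, b→r2, c→r2; r2: a→r2, b→r2, c→r2.
Exploring the product automaton M1 × M2 from the start pair (r0, q0), following both machines on each input symbol, reaches 8 state pairs: (r0, q0), (r1, q1), (r2, q2), (r2, q1), (r2, q3), (r2, q5), (r2, q0), (r2, q4).
M1 accepts in {r0, r1} and M2 accepts in {q2, q3, q4, q5}; no reachable pair has both components accepting, so no string drives both machines to acceptance simultaneously and L(M1) ∩ L(M2) = ∅.
So no string is accepted by both, and the intersection is empty.

Yes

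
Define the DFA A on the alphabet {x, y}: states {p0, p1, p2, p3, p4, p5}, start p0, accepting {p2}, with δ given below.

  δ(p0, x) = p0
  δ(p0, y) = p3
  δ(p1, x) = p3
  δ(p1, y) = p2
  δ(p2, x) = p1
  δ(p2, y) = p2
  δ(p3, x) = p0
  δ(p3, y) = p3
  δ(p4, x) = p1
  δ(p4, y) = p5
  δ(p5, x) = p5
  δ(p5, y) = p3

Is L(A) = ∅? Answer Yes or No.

The states reachable from the start state are {p0, p3}.
None of the accepting states {p2} is reachable, so no string is accepted and L(A) = ∅.

Yes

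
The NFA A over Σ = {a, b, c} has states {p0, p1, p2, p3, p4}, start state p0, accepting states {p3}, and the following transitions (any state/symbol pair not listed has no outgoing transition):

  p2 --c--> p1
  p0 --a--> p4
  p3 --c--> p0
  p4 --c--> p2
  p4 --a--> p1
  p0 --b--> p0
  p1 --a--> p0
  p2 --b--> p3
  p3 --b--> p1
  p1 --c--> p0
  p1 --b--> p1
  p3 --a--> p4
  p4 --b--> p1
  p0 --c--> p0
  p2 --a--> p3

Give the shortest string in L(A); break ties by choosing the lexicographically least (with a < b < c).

aca

A breadth-first search from p0 reaches an accepting state first via the path p0 → p4 → p2 → p3 on input aca.
No string of length < 3 is accepted (BFS exhausts all shorter strings without reaching an accepting state), and aca is the lexicographically least accepting string of length 3.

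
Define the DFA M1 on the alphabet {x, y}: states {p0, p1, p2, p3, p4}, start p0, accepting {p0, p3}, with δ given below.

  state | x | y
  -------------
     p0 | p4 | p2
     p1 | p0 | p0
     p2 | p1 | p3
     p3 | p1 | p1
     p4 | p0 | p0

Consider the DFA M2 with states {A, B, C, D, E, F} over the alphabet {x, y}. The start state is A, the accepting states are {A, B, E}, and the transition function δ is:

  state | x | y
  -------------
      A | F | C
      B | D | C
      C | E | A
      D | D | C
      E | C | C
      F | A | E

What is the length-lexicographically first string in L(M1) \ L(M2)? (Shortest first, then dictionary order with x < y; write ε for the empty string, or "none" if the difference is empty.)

The string yxx is accepted by M1 but not by M2.
No shorter string lies in the difference, and yxx is the lexicographically first length-3 string in L(M1) \ L(M2).

yxx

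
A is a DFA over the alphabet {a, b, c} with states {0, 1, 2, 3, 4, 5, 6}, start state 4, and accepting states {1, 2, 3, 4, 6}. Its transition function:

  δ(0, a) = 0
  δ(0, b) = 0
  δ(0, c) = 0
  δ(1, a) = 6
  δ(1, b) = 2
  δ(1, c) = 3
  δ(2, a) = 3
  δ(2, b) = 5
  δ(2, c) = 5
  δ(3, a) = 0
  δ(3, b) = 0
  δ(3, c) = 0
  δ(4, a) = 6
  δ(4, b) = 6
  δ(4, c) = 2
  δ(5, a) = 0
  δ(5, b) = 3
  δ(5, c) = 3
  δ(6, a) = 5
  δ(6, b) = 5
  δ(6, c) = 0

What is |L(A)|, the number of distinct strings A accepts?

The useful subgraph on states {2, 3, 4, 5, 6} is acyclic, so L(A) is finite; the longest accepting path visits 4 useful states, giving maximum string length 3.
Counting accepting paths from 4 by length: 1 of length 0, 3 of length 1, 1 of length 2, 12 of length 3. Total 17.

17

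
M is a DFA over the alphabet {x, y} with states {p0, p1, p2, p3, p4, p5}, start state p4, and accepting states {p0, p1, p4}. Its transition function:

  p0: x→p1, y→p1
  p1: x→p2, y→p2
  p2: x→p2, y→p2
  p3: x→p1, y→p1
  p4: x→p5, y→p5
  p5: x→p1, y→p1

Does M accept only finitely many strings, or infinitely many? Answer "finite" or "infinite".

The useful states (reachable from p4 and able to reach an accepting state) are {p1, p4, p5}.
Restricted to these states the transition graph has no cycle, so every accepting path has bounded length and L is finite.

finite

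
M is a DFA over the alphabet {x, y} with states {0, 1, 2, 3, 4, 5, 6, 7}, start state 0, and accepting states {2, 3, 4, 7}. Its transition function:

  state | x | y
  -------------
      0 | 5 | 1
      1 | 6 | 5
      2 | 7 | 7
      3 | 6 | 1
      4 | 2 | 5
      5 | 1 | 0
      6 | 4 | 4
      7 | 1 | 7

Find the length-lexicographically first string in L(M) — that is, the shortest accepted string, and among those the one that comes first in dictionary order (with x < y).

A breadth-first search from 0 reaches an accepting state first via the path 0 → 1 → 6 → 4 on input yxx.
No string of length < 3 is accepted (BFS exhausts all shorter strings without reaching an accepting state), and yxx is the lexicographically least accepting string of length 3.

yxx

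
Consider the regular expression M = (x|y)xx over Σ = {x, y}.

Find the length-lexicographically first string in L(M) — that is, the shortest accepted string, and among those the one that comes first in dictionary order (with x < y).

By inspection of the expression, no string of length less than 3 matches, and xxx is the lexicographically first match of length 3.

xxx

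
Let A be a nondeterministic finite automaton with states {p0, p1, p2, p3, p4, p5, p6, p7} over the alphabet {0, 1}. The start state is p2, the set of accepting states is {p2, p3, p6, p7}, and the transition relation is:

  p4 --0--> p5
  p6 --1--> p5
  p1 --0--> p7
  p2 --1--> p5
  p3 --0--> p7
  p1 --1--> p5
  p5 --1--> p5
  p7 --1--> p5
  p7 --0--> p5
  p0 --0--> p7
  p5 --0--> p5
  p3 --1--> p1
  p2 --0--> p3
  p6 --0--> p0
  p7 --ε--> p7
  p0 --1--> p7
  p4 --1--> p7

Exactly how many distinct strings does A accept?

4

The useful subgraph on states {p1, p2, p3, p7} is acyclic, so L(A) is finite; the longest accepting path visits 4 useful states, giving maximum string length 3.
Counting accepting paths from p2 by length: 1 of length 0, 1 of length 1, 1 of length 2, 1 of length 3. Total 4.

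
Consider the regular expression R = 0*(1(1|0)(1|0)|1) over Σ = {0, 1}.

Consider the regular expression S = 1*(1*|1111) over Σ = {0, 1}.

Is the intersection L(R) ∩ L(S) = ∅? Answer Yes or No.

The string 1 is accepted by both R and S.
Hence L(R) ∩ L(S) ≠ ∅.

No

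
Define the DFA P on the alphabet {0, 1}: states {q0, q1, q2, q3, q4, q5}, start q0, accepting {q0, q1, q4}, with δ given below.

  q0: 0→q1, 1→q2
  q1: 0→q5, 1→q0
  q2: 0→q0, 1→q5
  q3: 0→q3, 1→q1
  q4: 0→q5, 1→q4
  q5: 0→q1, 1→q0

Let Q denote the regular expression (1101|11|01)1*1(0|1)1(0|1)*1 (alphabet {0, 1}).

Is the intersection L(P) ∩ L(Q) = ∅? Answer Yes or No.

The string 111111 is accepted by both P and Q.
Hence L(P) ∩ L(Q) ≠ ∅.

No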